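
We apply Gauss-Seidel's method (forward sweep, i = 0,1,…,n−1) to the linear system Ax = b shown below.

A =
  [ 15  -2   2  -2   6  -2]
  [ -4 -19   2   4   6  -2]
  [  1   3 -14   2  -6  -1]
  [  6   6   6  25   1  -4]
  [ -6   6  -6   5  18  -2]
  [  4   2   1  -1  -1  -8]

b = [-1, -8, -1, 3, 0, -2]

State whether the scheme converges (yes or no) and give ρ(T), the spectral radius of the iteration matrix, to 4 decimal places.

yes, ρ = 0.5081

Write A = D+L+U with D = diag(15, -19, -14, 25, 18, -8).
Gauss-Seidel: T = -(D+L)⁻¹U, row 0 first, T[0,5] = -(-2)/(15) = +0.1333; later rows by forward substitution.
  T[0,:] = [+0.0000 +0.1333 -0.1333 +0.1333 -0.4000 +0.1333]
  T[1,:] = [+0.0000 -0.0281 +0.1333 +0.1825 +0.4000 -0.1333]
  T[2,:] = [+0.0000 +0.0035 +0.0190 +0.1915 -0.3714 -0.0905]
  T[3,:] = [+0.0000 -0.0261 -0.0046 -0.1217 +0.0491 +0.1817]
  T[4,:] = [+0.0000 +0.0622 -0.0813 +0.0813 -0.4041 +0.1194]
  T[5,:] = [+0.0000 +0.0556 -0.0202 +0.1413 -0.1021 -0.0156]
|roots of det(T-λI)|: 0.5081, 0.1780, 0.1080, 0.0392, 0.0116, 0.0000.
spectral radius ρ = 0.5081; 0.5081 < 1, so it converges for any x₀.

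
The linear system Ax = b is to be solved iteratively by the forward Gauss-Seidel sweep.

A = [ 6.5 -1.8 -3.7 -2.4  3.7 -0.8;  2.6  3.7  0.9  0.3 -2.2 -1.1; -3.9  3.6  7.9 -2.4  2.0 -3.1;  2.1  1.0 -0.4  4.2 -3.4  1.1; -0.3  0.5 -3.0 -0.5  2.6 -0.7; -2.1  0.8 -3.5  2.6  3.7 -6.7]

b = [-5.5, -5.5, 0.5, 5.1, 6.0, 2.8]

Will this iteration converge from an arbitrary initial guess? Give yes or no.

no

Write A = D+L+U with D = diag(6.5, 3.7, 7.9, 4.2, 2.6, -6.7).
GS T = -(D+L)⁻¹U: row 0 first, T[0,5] = -(-0.8)/(6.5) = +0.1231; later rows by forward substitution.
  T[0,:] = [+0.0000  +0.2769  +0.5692  +0.3692  -0.5692  +0.1231]
  T[1,:] = [+0.0000  -0.1946  -0.6432  -0.3405  +0.9946  +0.2108]
  T[2,:] = [+0.0000  +0.2254  +0.5741  +0.6413  -0.9874  +0.3571]
  T[3,:] = [+0.0000  -0.0707  -0.0768  -0.0425  +0.7633  -0.3396]
  T[4,:] = [+0.0000  +0.3158  +0.8371  +0.8398  -1.2495  +0.5896]
  T[5,:] = [+0.0000  -0.0808  -0.1227  -0.0441  +0.4192  -0.0061]
|λ(T)| sorted: 1.4147, 0.4871, 0.1381, 0.1212, 0.1212, 0.0000.
ρ(T) = max|λ| = 1.4147; 1.4147 > 1 ⇒ diverges.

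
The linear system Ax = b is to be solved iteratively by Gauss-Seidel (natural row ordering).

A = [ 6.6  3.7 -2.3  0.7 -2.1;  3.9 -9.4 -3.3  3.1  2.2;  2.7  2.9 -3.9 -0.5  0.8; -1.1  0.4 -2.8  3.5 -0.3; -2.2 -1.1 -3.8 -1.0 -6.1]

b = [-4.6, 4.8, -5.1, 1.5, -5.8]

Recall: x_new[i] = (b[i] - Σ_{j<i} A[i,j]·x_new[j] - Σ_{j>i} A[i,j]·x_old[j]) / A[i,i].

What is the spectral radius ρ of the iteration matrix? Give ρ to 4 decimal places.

Write A = D+L+U with D = diag(6.6, -9.4, -3.9, 3.5, -6.1).
T_GS = -(D+L)⁻¹U: row 0 first, T[0,2] = -(-2.3)/(6.6) = +0.3485; later rows by forward substitution.
  T[0,:] = [+0.0000, -0.5606, +0.3485, -0.1061, +0.3182]
  T[1,:] = [+0.0000, -0.2326, -0.2065, +0.2858, +0.3661]
  T[2,:] = [+0.0000, -0.5611, +0.0877, +0.0109, +0.6976]
  T[3,:] = [+0.0000, -0.5985, +0.2033, -0.0573, +0.7020]
  T[4,:] = [+0.0000, +0.6918, -0.1764, -0.0107, -0.7304]
|λ(T)| sorted: 0.8677, 0.1274, 0.1274, 0.0554, 0.0000.
ρ = 0.8677; 0.8677 < 1 ⇒ converges.

0.8677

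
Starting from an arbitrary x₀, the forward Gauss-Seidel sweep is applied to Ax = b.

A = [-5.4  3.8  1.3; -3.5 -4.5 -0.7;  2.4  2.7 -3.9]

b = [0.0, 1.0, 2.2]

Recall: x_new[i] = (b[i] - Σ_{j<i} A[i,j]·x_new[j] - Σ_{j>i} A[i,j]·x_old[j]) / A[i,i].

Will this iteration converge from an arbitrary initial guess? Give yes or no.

yes

Write A = D+L+U with D = diag(-5.4, -4.5, -3.9).
T_GS = -(D+L)⁻¹U: row 0 first, T[0,1] = -(3.8)/(-5.4) = +0.7037; later rows by forward substitution.
  T[0,:] = [+0.0000  +0.7037  +0.2407]
  T[1,:] = [+0.0000  -0.5473  -0.3428]
  T[2,:] = [+0.0000  +0.0541  -0.0892]
eigenvalue magnitudes: 0.5024, 0.1341, 0.0000.
ρ(T) = max|λ| = 0.5024; 0.5024 < 1: convergent.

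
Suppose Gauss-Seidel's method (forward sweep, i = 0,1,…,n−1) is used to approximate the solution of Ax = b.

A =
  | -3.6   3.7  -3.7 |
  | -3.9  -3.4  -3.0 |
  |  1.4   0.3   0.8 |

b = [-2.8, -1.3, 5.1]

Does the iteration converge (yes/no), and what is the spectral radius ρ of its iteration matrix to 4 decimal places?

Diagonal D = diag(-3.6, -3.4, 0.8); L, U strict lower/upper.
GS T = -(D+L)⁻¹U: row 0 first, T[0,1] = -(3.7)/(-3.6) = +1.0278; later rows by forward substitution.
  T[0,:] = [+0.0000, +1.0278, -1.0278]
  T[1,:] = [+0.0000, -1.1789, +0.2966]
  T[2,:] = [+0.0000, -1.3565, +1.6874]
|roots of det(T-λI)|: 1.5394, 1.0309, 0.0000.
spectral radius ρ = 1.5394; 1.5394 > 1 ⇒ diverges.

no, ρ = 1.5394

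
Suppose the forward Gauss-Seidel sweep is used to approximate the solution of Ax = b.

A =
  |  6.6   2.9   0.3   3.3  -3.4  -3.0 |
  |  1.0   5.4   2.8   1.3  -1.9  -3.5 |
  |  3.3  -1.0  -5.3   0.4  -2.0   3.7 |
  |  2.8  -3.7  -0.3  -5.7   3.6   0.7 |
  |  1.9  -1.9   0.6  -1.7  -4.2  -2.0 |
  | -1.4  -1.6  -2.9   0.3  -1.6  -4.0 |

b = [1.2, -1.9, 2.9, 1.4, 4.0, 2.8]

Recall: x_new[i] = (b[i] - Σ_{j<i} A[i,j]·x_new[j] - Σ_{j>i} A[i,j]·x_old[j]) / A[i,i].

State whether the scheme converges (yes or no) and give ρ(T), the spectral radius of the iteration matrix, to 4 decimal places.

Write A = D+L+U with D = diag(6.6, 5.4, -5.3, -5.7, -4.2, -4).
GS T = -(D+L)⁻¹U: row 0 first, T[0,4] = -(-3.4)/(6.6) = +0.5152; later rows by forward substitution.
  T[0,:] = [+0.0000, -0.4394, -0.0455, -0.5000, +0.5152, +0.4545]
  T[1,:] = [+0.0000, +0.0814, -0.5101, -0.1481, +0.2565, +0.5640]
  T[2,:] = [+0.0000, -0.2889, +0.0679, -0.2079, -0.1050, +0.8747]
  T[3,:] = [+0.0000, -0.2535, +0.3052, -0.1385, +0.7237, -0.0660]
  T[4,:] = [+0.0000, -0.1743, +0.0964, -0.1328, -0.1909, -0.3740]
  T[5,:] = [+0.0000, +0.3814, +0.1550, +0.4277, -0.0761, -0.8742]
|roots of det(T-λI)|: 1.3258, 0.4648, 0.4648, 0.3751, 0.0168, 0.0000.
ρ(T) = max|λ| = 1.3258; 1.3258 > 1 ⇒ diverges.

no, ρ = 1.3258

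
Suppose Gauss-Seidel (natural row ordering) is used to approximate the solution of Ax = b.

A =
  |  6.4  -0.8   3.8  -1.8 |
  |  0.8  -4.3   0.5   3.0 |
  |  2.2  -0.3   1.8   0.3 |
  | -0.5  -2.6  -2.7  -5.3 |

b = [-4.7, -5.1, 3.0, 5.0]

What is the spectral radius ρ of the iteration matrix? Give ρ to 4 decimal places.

Split A = D + L + U, D = diag(6.4, -4.3, 1.8, -5.3).
Gauss-Seidel: T = -(D+L)⁻¹U, row 0 first, T[0,2] = -(3.8)/(6.4) = -0.5938; later rows by forward substitution.
  T[0,:] = [+0.0000 +0.1250 -0.5938 +0.2812]
  T[1,:] = [+0.0000 +0.0233 +0.0058 +0.7500]
  T[2,:] = [+0.0000 -0.1489 +0.7267 -0.3854]
  T[3,:] = [+0.0000 +0.0527 -0.3170 -0.1981]
|roots of det(T-λI)|: 0.8832, 0.3307, 0.0008, 0.0000.
spectral radius ρ = 0.8832; 0.8832 < 1, so it converges for any x₀.

0.8832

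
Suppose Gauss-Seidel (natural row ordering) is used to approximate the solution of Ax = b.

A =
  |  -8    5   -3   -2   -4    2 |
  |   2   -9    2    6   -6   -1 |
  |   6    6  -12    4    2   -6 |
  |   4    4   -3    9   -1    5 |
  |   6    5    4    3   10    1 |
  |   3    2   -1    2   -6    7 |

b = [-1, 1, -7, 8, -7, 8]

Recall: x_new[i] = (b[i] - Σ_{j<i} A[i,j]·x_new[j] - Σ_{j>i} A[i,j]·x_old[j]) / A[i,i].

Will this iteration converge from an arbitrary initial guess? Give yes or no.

no

Let D = diag(-8, -9, -12, 9, 10, 7); L, U the strict triangles.
GS T = -(D+L)⁻¹U: row 0 first, T[0,4] = -(-4)/(-8) = -0.5000; later rows by forward substitution.
  T[0,:] = [+0.0000 +0.6250 -0.3750 -0.2500 -0.5000 +0.2500]
  T[1,:] = [+0.0000 +0.1389 +0.1389 +0.6111 -0.7778 -0.0556]
  T[2,:] = [+0.0000 +0.3819 -0.1181 +0.5139 -0.4722 -0.4028]
  T[3,:] = [+0.0000 -0.2122 +0.0656 +0.0108 +0.5216 -0.7762]
  T[4,:] = [+0.0000 -0.5336 +0.1831 -0.3644 +0.7213 +0.1718]
  T[5,:] = [+0.0000 -0.6497 +0.2424 -0.3094 +0.8383 +0.2202]
|eigenvalues of T|: 1.3100, 0.4113, 0.4113, 0.2191, 0.0045, 0.0000.
spectral radius ρ = 1.3100; 1.3100 > 1: divergent.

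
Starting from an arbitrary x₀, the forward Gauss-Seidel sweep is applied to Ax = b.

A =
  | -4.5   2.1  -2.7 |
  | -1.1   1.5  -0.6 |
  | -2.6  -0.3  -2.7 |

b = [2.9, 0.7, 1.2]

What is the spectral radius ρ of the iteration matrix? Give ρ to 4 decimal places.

Write A = D+L+U with D = diag(-4.5, 1.5, -2.7).
GS T = -(D+L)⁻¹U: row 0 first, T[0,1] = -(2.1)/(-4.5) = +0.4667; later rows by forward substitution.
  T[0,:] = [+0.0000 +0.4667 -0.6000]
  T[1,:] = [+0.0000 +0.3422 -0.0400]
  T[2,:] = [+0.0000 -0.4874 +0.5822]
eigenvalue magnitudes: 0.6463, 0.2781, 0.0000.
ρ(T) = max|λ| = 0.6463; 0.6463 < 1 ⇒ converges.

0.6463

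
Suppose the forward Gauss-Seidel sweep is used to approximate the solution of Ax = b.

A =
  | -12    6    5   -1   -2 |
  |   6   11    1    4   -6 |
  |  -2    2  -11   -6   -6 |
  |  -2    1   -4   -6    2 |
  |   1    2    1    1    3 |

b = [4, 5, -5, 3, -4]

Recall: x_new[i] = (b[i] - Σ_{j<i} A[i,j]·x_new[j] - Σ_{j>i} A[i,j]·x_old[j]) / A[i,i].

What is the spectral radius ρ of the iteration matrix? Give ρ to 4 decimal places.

Diagonal D = diag(-12, 11, -11, -6, 3); L, U strict lower/upper.
GS T = -(D+L)⁻¹U: row 0 first, T[0,1] = -(6)/(-12) = +0.5000; later rows by forward substitution.
  T[0,:] = [+0.0000 +0.5000 +0.4167 -0.0833 -0.1667]
  T[1,:] = [+0.0000 -0.2727 -0.3182 -0.3182 +0.6364]
  T[2,:] = [+0.0000 -0.1405 -0.1336 -0.5882 -0.3994]
  T[3,:] = [+0.0000 -0.1185 -0.1028 +0.3669 +0.7612]
  T[4,:] = [+0.0000 +0.1015 +0.1521 +0.3137 -0.4893]
eigenvalue magnitudes: 0.9255, 0.5803, 0.2082, 0.0246, 0.0000.
ρ = 0.9255; 0.9255 < 1: convergent.

0.9255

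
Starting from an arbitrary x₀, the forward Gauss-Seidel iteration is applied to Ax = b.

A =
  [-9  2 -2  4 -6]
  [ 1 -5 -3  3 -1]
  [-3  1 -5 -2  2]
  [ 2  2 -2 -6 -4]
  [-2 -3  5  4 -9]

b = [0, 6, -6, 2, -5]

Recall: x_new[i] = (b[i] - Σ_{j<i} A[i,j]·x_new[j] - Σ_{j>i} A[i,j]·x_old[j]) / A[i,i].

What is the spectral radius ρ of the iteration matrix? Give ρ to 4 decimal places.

1.3988

Write A = D+L+U with D = diag(-9, -5, -5, -6, -9).
Gauss-Seidel: T = -(D+L)⁻¹U, row 0 first, T[0,1] = -(2)/(-9) = +0.2222; later rows by forward substitution.
  T[0,:] = [+0.0000, +0.2222, -0.2222, +0.4444, -0.6667]
  T[1,:] = [+0.0000, +0.0444, -0.6444, +0.6889, -0.3333]
  T[2,:] = [+0.0000, -0.1244, +0.0044, -0.5289, +0.7333]
  T[3,:] = [+0.0000, +0.1304, -0.2904, +0.5541, -1.2444]
  T[4,:] = [+0.0000, -0.0754, +0.1376, -0.3760, +0.1136]
|roots of det(T-λI)|: 1.3988, 0.3479, 0.2753, 0.0590, 0.0000.
spectral radius ρ = 1.3988; 1.3988 > 1, so it fails to converge.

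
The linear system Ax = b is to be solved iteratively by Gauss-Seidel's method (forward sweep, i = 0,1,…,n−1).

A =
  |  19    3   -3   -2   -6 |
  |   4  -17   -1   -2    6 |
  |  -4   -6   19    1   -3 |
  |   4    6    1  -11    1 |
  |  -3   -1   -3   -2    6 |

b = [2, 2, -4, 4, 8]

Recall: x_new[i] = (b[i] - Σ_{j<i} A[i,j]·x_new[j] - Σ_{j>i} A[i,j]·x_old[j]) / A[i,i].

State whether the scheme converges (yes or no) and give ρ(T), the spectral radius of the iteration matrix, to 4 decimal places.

yes, ρ = 0.5454

Split A = D + L + U, D = diag(19, -17, 19, -11, 6).
Gauss-Seidel: T = -(D+L)⁻¹U, row 0 first, T[0,2] = -(-3)/(19) = +0.1579; later rows by forward substitution.
  T[0,:] = [+0.0000 -0.1579 +0.1579 +0.1053 +0.3158]
  T[1,:] = [+0.0000 -0.0372 -0.0217 -0.0929 +0.4272]
  T[2,:] = [+0.0000 -0.0450 +0.0264 -0.0598 +0.3593]
  T[3,:] = [+0.0000 -0.0818 +0.0480 -0.0178 +0.4714]
  T[4,:] = [+0.0000 -0.1349 +0.1045 +0.0013 +0.5659]
eigenvalue magnitudes: 0.5454, 0.0431, 0.0431, 0.0219, 0.0000.
ρ = 0.5454; 0.5454 < 1: convergent.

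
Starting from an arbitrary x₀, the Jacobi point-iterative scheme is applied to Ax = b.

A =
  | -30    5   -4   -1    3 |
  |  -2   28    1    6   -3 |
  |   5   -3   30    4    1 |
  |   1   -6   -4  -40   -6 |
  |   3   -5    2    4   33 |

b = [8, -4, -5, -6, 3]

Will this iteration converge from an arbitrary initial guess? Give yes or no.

yes

Split A = D + L + U, D = diag(-30, 28, 30, -40, 33).
T_J = -D⁻¹(L+U): T[3,2] = -(-4)/(-40) = -0.1000; T[3,3] = 0.
  T[0,:] = [+0.0000 +0.1667 -0.1333 -0.0333 +0.1000]
  T[1,:] = [+0.0714 +0.0000 -0.0357 -0.2143 +0.1071]
  T[2,:] = [-0.1667 +0.1000 +0.0000 -0.1333 -0.0333]
  T[3,:] = [+0.0250 -0.1500 -0.1000 +0.0000 -0.1500]
  T[4,:] = [-0.0909 +0.1515 -0.0606 -0.1212 +0.0000]
|roots of det(T-λI)|: 0.2885, 0.2302, 0.2302, 0.1817, 0.0298.
ρ(T) = max|λ| = 0.2885; 0.2885 < 1: convergent.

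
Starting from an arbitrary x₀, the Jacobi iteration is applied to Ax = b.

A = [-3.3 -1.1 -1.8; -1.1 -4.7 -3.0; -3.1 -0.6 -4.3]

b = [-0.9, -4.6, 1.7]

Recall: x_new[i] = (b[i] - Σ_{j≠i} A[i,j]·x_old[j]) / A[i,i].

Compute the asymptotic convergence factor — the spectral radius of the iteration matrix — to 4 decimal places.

Diagonal D = diag(-3.3, -4.7, -4.3); L, U strict lower/upper.
T_J = -D⁻¹(L+U): T[0,2] = -(-1.8)/(-3.3) = -0.5455; T[0,0] = 0.
  T[0,:] = [+0.0000 -0.3333 -0.5455]
  T[1,:] = [-0.2340 +0.0000 -0.6383]
  T[2,:] = [-0.7209 -0.1395 +0.0000]
moduli |λ_i(T)| = 0.8701, 0.4436, 0.4436.
ρ = 0.8701; 0.8701 < 1: convergent.

0.8701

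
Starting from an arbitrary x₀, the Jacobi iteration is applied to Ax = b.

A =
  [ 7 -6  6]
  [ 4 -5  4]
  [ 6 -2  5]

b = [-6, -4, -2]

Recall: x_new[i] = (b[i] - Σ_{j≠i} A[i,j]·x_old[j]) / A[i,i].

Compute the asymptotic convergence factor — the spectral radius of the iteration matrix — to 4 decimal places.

1.6437

Split A = D + L + U, D = diag(7, -5, 5).
Jacobi: T = -D⁻¹(L+U), T[2,0] = -(6)/(5) = -1.2000; T[2,2] = 0.
  T[0,:] = [+0.0000  +0.8571  -0.8571]
  T[1,:] = [+0.8000  +0.0000  +0.8000]
  T[2,:] = [-1.2000  +0.4000  +0.0000]
|roots of det(T-λI)|: 1.6437, 0.9111, 0.7326.
ρ(T) = max|λ| = 1.6437; 1.6437 > 1, so it fails to converge.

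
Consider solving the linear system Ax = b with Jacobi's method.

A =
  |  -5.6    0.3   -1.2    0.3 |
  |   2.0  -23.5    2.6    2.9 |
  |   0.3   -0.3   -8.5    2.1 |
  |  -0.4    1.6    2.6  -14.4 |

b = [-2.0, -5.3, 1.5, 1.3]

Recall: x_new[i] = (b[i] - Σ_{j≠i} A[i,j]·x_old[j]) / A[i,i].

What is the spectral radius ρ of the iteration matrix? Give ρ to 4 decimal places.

A = D + L + U where D = diag(-5.6, -23.5, -8.5, -14.4).
Jacobi: T = -D⁻¹(L+U), T[3,2] = -(2.6)/(-14.4) = +0.1806; T[3,3] = 0.
  T[0,:] = [+0.0000  +0.0536  -0.2143  +0.0536]
  T[1,:] = [+0.0851  +0.0000  +0.1106  +0.1234]
  T[2,:] = [+0.0353  -0.0353  +0.0000  +0.2471]
  T[3,:] = [-0.0278  +0.1111  +0.1806  +0.0000]
moduli |λ_i(T)| = 0.2464, 0.1862, 0.1862, 0.0745.
ρ(T) = max|λ| = 0.2464; 0.2464 < 1, so it converges for any x₀.

0.2464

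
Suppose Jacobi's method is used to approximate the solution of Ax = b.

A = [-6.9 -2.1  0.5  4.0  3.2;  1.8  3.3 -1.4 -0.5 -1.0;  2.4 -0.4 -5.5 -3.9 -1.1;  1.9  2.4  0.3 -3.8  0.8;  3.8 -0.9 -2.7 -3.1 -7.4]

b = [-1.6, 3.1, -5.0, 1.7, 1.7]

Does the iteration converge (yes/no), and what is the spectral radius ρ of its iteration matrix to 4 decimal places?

Write A = D+L+U with D = diag(-6.9, 3.3, -5.5, -3.8, -7.4).
T_J = -D⁻¹(L+U): T[0,4] = -(3.2)/(-6.9) = +0.4638; T[0,0] = 0.
  T[0,:] = [+0.0000 -0.3043 +0.0725 +0.5797 +0.4638]
  T[1,:] = [-0.5455 +0.0000 +0.4242 +0.1515 +0.3030]
  T[2,:] = [+0.4364 -0.0727 +0.0000 -0.7091 -0.2000]
  T[3,:] = [+0.5000 +0.6316 +0.0789 +0.0000 +0.2105]
  T[4,:] = [+0.5135 -0.1216 -0.3649 -0.4189 +0.0000]
|λ(T)| sorted: 1.2157, 0.6691, 0.6013, 0.6013, 0.1928.
spectral radius ρ = 1.2157; 1.2157 > 1: divergent.

no, ρ = 1.2157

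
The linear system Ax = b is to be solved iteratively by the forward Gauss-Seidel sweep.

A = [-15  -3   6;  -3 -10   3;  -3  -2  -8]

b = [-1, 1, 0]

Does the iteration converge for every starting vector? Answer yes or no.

Write A = D+L+U with D = diag(-15, -10, -8).
Gauss-Seidel: T = -(D+L)⁻¹U, row 0 first, T[0,1] = -(-3)/(-15) = -0.2000; later rows by forward substitution.
  T[0,:] = [+0.0000  -0.2000  +0.4000]
  T[1,:] = [+0.0000  +0.0600  +0.1800]
  T[2,:] = [+0.0000  +0.0600  -0.1950]
eigenvalue magnitudes: 0.2320, 0.0970, 0.0000.
spectral radius ρ = 0.2320; 0.2320 < 1, so it converges for any x₀.

yes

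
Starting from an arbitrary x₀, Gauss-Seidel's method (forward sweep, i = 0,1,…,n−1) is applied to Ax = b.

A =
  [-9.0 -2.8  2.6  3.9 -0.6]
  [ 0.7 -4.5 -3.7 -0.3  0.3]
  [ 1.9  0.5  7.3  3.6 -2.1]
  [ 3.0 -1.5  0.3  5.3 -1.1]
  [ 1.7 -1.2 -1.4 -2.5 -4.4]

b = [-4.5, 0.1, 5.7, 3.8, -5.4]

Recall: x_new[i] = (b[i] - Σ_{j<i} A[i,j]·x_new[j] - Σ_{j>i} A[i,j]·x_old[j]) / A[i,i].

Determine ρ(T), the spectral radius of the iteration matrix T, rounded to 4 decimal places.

Write A = D+L+U with D = diag(-9, -4.5, 7.3, 5.3, -4.4).
Gauss-Seidel: T = -(D+L)⁻¹U, row 0 first, T[0,2] = -(2.6)/(-9) = +0.2889; later rows by forward substitution.
  T[0,:] = [+0.0000 -0.3111 +0.2889 +0.4333 -0.0667]
  T[1,:] = [+0.0000 -0.0484 -0.7773 +0.0007 +0.0563]
  T[2,:] = [+0.0000 +0.0843 -0.0220 -0.6060 +0.3012]
  T[3,:] = [+0.0000 +0.1576 -0.3823 -0.2108 +0.2442]
  T[4,:] = [+0.0000 -0.2234 +0.5478 +0.4798 -0.2757]
|roots of det(T-λI)|: 0.8301, 0.4654, 0.2842, 0.0921, 0.0000.
spectral radius ρ = 0.8301; 0.8301 < 1: convergent.

0.8301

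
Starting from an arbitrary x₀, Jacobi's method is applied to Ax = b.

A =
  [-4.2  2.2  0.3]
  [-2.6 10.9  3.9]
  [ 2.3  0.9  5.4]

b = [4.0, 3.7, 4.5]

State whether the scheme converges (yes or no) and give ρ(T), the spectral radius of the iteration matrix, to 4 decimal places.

Split A = D + L + U, D = diag(-4.2, 10.9, 5.4).
Jacobi T = -D⁻¹(L+U): T[0,2] = -(0.3)/(-4.2) = +0.0714; T[0,0] = 0.
  T[0,:] = [+0.0000, +0.5238, +0.0714]
  T[1,:] = [+0.2385, +0.0000, -0.3578]
  T[2,:] = [-0.4259, -0.1667, +0.0000]
|roots of det(T-λI)|: 0.5438, 0.3763, 0.3763.
ρ = 0.5438; 0.5438 < 1: convergent.

yes, ρ = 0.5438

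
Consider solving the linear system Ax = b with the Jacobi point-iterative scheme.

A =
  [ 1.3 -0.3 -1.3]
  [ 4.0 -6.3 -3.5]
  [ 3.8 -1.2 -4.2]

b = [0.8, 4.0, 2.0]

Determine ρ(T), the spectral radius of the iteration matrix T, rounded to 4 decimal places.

A = D + L + U where D = diag(1.3, -6.3, -4.2).
Jacobi T = -D⁻¹(L+U): T[1,0] = -(4)/(-6.3) = +0.6349; T[1,1] = 0.
  T[0,:] = [+0.0000 +0.2308 +1.0000]
  T[1,:] = [+0.6349 +0.0000 -0.5556]
  T[2,:] = [+0.9048 -0.2857 +0.0000]
moduli |λ_i(T)| = 1.2068, 0.9465, 0.2604.
spectral radius ρ = 1.2068; 1.2068 > 1 ⇒ diverges.

1.2068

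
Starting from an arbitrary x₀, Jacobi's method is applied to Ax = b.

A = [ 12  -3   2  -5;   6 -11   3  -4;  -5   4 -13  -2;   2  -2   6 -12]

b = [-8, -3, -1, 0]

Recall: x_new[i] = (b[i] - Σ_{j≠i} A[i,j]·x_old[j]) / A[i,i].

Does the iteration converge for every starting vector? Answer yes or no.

yes

A = D + L + U where D = diag(12, -11, -13, -12).
Jacobi T = -D⁻¹(L+U): T[1,3] = -(-4)/(-11) = -0.3636; T[1,1] = 0.
  T[0,:] = [+0.0000  +0.2500  -0.1667  +0.4167]
  T[1,:] = [+0.5455  +0.0000  +0.2727  -0.3636]
  T[2,:] = [-0.3846  +0.3077  +0.0000  -0.1538]
  T[3,:] = [+0.1667  -0.1667  +0.5000  +0.0000]
|roots of det(T-λI)|: 0.8366, 0.4350, 0.4350, 0.3761.
spectral radius ρ = 0.8366; 0.8366 < 1: convergent.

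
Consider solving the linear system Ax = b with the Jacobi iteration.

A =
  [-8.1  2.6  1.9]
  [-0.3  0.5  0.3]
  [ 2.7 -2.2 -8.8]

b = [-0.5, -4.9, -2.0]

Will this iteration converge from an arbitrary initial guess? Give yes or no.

yes

Diagonal D = diag(-8.1, 0.5, -8.8); L, U strict lower/upper.
Jacobi T = -D⁻¹(L+U): T[2,1] = -(-2.2)/(-8.8) = -0.2500; T[2,2] = 0.
  T[0,:] = [+0.0000  +0.3210  +0.2346]
  T[1,:] = [+0.6000  +0.0000  -0.6000]
  T[2,:] = [+0.3068  -0.2500  +0.0000]
|λ(T)| sorted: 0.7366, 0.4557, 0.2808.
spectral radius ρ = 0.7366; 0.7366 < 1 ⇒ converges.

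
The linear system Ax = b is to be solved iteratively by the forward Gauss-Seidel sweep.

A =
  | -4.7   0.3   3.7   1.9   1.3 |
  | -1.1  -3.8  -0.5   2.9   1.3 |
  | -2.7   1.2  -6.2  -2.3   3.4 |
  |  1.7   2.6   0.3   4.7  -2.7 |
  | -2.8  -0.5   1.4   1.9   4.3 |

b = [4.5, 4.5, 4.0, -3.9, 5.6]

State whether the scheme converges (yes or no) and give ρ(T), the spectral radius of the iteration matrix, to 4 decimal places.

no, ρ = 1.1211

Let D = diag(-4.7, -3.8, -6.2, 4.7, 4.3); L, U the strict triangles.
T_GS = -(D+L)⁻¹U: row 0 first, T[0,4] = -(1.3)/(-4.7) = +0.2766; later rows by forward substitution.
  T[0,:] = [+0.0000, +0.0638, +0.7872, +0.4043, +0.2766]
  T[1,:] = [+0.0000, -0.0185, -0.3595, +0.6461, +0.2620]
  T[2,:] = [+0.0000, -0.0314, -0.4124, -0.4220, +0.4787]
  T[3,:] = [+0.0000, -0.0109, -0.0596, -0.4767, +0.2989]
  T[4,:] = [+0.0000, +0.0544, +0.6314, +0.6864, -0.0773]
|eigenvalues of T|: 1.1211, 0.4178, 0.2726, 0.0091, 0.0000.
spectral radius ρ = 1.1211; 1.1211 > 1: divergent.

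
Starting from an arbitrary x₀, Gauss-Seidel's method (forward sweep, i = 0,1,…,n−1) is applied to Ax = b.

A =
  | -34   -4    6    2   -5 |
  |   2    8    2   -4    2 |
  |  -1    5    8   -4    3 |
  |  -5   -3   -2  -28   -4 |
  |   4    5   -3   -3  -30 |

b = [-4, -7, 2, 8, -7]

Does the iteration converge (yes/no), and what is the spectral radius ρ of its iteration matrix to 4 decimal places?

yes, ρ = 0.2660

A = D + L + U where D = diag(-34, 8, 8, -28, -30).
Gauss-Seidel: T = -(D+L)⁻¹U, row 0 first, T[0,1] = -(-4)/(-34) = -0.1176; later rows by forward substitution.
  T[0,:] = [+0.0000, -0.1176, +0.1765, +0.0588, -0.1471]
  T[1,:] = [+0.0000, +0.0294, -0.2941, +0.4853, -0.2132]
  T[2,:] = [+0.0000, -0.0331, +0.2059, +0.2040, -0.2601]
  T[3,:] = [+0.0000, +0.0202, -0.0147, -0.0771, -0.0752]
  T[4,:] = [+0.0000, -0.0095, -0.0446, +0.0760, -0.0216]
|roots of det(T-λI)|: 0.2660, 0.1118, 0.1118, 0.0843, 0.0000.
ρ = 0.2660; 0.2660 < 1, so it converges for any x₀.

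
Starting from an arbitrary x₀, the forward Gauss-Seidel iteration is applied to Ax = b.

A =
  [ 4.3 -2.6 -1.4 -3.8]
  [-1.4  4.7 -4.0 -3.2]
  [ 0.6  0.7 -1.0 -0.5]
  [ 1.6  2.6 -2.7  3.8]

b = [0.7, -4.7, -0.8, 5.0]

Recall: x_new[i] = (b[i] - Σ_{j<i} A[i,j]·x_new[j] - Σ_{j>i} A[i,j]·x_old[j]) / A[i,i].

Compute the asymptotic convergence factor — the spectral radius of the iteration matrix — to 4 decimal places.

1.1852

Write A = D+L+U with D = diag(4.3, 4.7, -1, 3.8).
T_GS = -(D+L)⁻¹U: row 0 first, T[0,1] = -(-2.6)/(4.3) = +0.6047; later rows by forward substitution.
  T[0,:] = [+0.0000 +0.6047 +0.3256 +0.8837]
  T[1,:] = [+0.0000 +0.1801 +0.9480 +0.9441]
  T[2,:] = [+0.0000 +0.4889 +0.8590 +0.6911]
  T[3,:] = [+0.0000 -0.0305 -0.1754 -0.5270]
moduli |λ_i(T)| = 1.1852, 0.4844, 0.1887, 0.0000.
ρ(T) = max|λ| = 1.1852; 1.1852 > 1 ⇒ diverges.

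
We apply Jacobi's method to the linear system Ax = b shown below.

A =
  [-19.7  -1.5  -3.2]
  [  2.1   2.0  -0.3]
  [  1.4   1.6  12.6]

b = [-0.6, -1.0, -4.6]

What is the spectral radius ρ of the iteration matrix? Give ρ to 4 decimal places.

0.3668

A = D + L + U where D = diag(-19.7, 2, 12.6).
Jacobi: T = -D⁻¹(L+U), T[0,1] = -(-1.5)/(-19.7) = -0.0761; T[0,0] = 0.
  T[0,:] = [+0.0000  -0.0761  -0.1624]
  T[1,:] = [-1.0500  +0.0000  +0.1500]
  T[2,:] = [-0.1111  -0.1270  +0.0000]
|λ(T)| sorted: 0.3668, 0.2358, 0.2358.
spectral radius ρ = 0.3668; 0.3668 < 1, so it converges for any x₀.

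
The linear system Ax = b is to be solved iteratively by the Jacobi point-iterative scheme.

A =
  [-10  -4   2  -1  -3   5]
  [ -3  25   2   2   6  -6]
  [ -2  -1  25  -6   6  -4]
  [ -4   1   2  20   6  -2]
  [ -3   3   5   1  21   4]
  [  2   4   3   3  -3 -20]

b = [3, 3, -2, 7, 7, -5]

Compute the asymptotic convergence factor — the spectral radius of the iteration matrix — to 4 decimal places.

Split A = D + L + U, D = diag(-10, 25, 25, 20, 21, -20).
Jacobi T = -D⁻¹(L+U): T[4,3] = -(1)/(21) = -0.0476; T[4,4] = 0.
  T[0,:] = [+0.0000 -0.4000 +0.2000 -0.1000 -0.3000 +0.5000]
  T[1,:] = [+0.1200 +0.0000 -0.0800 -0.0800 -0.2400 +0.2400]
  T[2,:] = [+0.0800 +0.0400 +0.0000 +0.2400 -0.2400 +0.1600]
  T[3,:] = [+0.2000 -0.0500 -0.1000 +0.0000 -0.3000 +0.1000]
  T[4,:] = [+0.1429 -0.1429 -0.2381 -0.0476 +0.0000 -0.1905]
  T[5,:] = [+0.1000 +0.2000 +0.1500 +0.1500 -0.1500 +0.0000]
|λ(T)| sorted: 0.5869, 0.4283, 0.4283, 0.1743, 0.0750, 0.0750.
spectral radius ρ = 0.5869; 0.5869 < 1 ⇒ converges.

0.5869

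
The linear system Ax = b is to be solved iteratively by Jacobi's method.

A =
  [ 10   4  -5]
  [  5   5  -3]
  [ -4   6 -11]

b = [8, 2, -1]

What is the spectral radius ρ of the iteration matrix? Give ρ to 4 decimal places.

0.8709

A = D + L + U where D = diag(10, 5, -11).
T_J = -D⁻¹(L+U): T[0,1] = -(4)/(10) = -0.4000; T[0,0] = 0.
  T[0,:] = [+0.0000, -0.4000, +0.5000]
  T[1,:] = [-1.0000, +0.0000, +0.6000]
  T[2,:] = [-0.3636, +0.5455, +0.0000]
|roots of det(T-λI)|: 0.8709, 0.4615, 0.4615.
spectral radius ρ = 0.8709; 0.8709 < 1 ⇒ converges.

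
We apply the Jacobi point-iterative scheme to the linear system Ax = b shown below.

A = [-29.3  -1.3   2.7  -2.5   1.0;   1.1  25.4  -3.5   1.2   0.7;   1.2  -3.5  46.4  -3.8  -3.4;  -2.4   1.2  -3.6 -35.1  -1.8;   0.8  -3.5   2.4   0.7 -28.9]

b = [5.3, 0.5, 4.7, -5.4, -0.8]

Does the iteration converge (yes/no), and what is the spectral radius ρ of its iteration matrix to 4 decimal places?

yes, ρ = 0.1575

Diagonal D = diag(-29.3, 25.4, 46.4, -35.1, -28.9); L, U strict lower/upper.
T_J = -D⁻¹(L+U): T[3,4] = -(-1.8)/(-35.1) = -0.0513; T[3,3] = 0.
  T[0,:] = [+0.0000  -0.0444  +0.0922  -0.0853  +0.0341]
  T[1,:] = [-0.0433  +0.0000  +0.1378  -0.0472  -0.0276]
  T[2,:] = [-0.0259  +0.0754  +0.0000  +0.0819  +0.0733]
  T[3,:] = [-0.0684  +0.0342  -0.1026  +0.0000  -0.0513]
  T[4,:] = [+0.0277  -0.1211  +0.0830  +0.0242  +0.0000]
moduli |λ_i(T)| = 0.1575, 0.1135, 0.1135, 0.1041, 0.0693.
ρ(T) = max|λ| = 0.1575; 0.1575 < 1, so it converges for any x₀.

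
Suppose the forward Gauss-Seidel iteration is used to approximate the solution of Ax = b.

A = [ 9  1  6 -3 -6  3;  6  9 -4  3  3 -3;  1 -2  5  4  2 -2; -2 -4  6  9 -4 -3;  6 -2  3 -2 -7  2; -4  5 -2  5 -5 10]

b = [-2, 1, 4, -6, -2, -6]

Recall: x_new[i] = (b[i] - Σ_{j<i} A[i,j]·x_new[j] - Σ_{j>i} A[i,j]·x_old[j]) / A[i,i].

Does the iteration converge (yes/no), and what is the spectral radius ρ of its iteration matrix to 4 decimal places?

no, ρ = 1.3634

Write A = D+L+U with D = diag(9, 9, 5, 9, -7, 10).
T_GS = -(D+L)⁻¹U: row 0 first, T[0,2] = -(6)/(9) = -0.6667; later rows by forward substitution.
  T[0,:] = [+0.0000 -0.1111 -0.6667 +0.3333 +0.6667 -0.3333]
  T[1,:] = [+0.0000 +0.0741 +0.8889 -0.5556 -0.7778 +0.5556]
  T[2,:] = [+0.0000 +0.0519 +0.4889 -1.0889 -0.8444 +0.6889]
  T[3,:] = [+0.0000 -0.0263 -0.0790 +0.5531 +0.8099 +0.0469]
  T[4,:] = [+0.0000 -0.0867 -0.5933 -0.1802 +0.2004 +0.1231]
  T[5,:] = [+0.0000 -0.1013 -0.8705 -0.1733 +0.1819 -0.2352]
|λ(T)| sorted: 1.3634, 0.8352, 0.8352, 0.0925, 0.0228, 0.0000.
spectral radius ρ = 1.3634; 1.3634 > 1 ⇒ diverges.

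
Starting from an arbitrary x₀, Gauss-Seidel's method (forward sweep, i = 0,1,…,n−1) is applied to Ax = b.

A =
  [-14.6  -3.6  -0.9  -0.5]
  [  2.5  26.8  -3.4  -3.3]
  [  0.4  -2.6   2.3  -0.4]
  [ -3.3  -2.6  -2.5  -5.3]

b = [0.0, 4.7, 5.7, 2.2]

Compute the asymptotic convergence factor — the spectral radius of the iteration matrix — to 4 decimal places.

0.1934

Write A = D+L+U with D = diag(-14.6, 26.8, 2.3, -5.3).
GS T = -(D+L)⁻¹U: row 0 first, T[0,1] = -(-3.6)/(-14.6) = -0.2466; later rows by forward substitution.
  T[0,:] = [+0.0000, -0.2466, -0.0616, -0.0342]
  T[1,:] = [+0.0000, +0.0230, +0.1326, +0.1263]
  T[2,:] = [+0.0000, +0.0689, +0.1606, +0.3227]
  T[3,:] = [+0.0000, +0.1098, -0.1024, -0.1929]
moduli |λ_i(T)| = 0.1934, 0.1323, 0.1323, 0.0000.
ρ = 0.1934; 0.1934 < 1: convergent.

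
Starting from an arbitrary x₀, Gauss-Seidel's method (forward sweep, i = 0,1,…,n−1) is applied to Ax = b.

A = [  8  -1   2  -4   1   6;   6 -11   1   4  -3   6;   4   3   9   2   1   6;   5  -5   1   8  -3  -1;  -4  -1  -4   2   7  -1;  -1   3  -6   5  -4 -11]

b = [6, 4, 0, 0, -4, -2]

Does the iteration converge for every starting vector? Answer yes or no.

no

Let D = diag(8, -11, 9, 8, 7, -11); L, U the strict triangles.
T_GS = -(D+L)⁻¹U: row 0 first, T[0,3] = -(-4)/(8) = +0.5000; later rows by forward substitution.
  T[0,:] = [+0.0000 +0.1250 -0.2500 +0.5000 -0.1250 -0.7500]
  T[1,:] = [+0.0000 +0.0682 -0.0455 +0.6364 -0.3409 +0.1364]
  T[2,:] = [+0.0000 -0.0783 +0.1263 -0.6566 +0.0581 -0.3788]
  T[3,:] = [+0.0000 -0.0257 +0.1121 +0.1673 +0.2328 +0.7263]
  T[4,:] = [+0.0000 +0.0438 -0.1092 -0.0464 -0.1535 -0.6902]
  T[5,:] = [+0.0000 +0.0223 +0.0321 +0.5791 +0.0483 +0.8931]
|roots of det(T-λI)|: 1.1614, 0.1839, 0.0757, 0.0757, 0.0100, 0.0000.
spectral radius ρ = 1.1614; 1.1614 > 1: divergent.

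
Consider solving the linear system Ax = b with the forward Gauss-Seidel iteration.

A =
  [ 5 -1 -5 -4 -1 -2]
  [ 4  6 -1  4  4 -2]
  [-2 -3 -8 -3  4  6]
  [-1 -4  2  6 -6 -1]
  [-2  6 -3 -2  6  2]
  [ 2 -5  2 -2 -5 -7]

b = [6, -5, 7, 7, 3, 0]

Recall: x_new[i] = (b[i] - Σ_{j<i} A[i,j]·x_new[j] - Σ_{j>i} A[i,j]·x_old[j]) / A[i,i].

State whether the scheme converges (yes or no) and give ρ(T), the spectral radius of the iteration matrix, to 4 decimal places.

no, ρ = 1.6284

Let D = diag(5, 6, -8, 6, 6, -7); L, U the strict triangles.
GS T = -(D+L)⁻¹U: row 0 first, T[0,4] = -(-1)/(5) = +0.2000; later rows by forward substitution.
  T[0,:] = [+0.0000, +0.2000, +1.0000, +0.8000, +0.2000, +0.4000]
  T[1,:] = [+0.0000, -0.1333, -0.5000, -1.2000, -0.8000, +0.0667]
  T[2,:] = [+0.0000, +0.0000, -0.0625, -0.1250, +0.7500, +0.6250]
  T[3,:] = [+0.0000, -0.0556, -0.1458, -0.6250, +0.2500, +0.0694]
  T[4,:] = [+0.0000, +0.1815, +0.7535, +1.1958, +1.3250, +0.0690]
  T[5,:] = [+0.0000, +0.0386, +0.1285, +0.3744, -0.1750, +0.1761]
|roots of det(T-λI)|: 1.6284, 1.1082, 0.3074, 0.1606, 0.0134, 0.0000.
ρ(T) = max|λ| = 1.6284; 1.6284 > 1 ⇒ diverges.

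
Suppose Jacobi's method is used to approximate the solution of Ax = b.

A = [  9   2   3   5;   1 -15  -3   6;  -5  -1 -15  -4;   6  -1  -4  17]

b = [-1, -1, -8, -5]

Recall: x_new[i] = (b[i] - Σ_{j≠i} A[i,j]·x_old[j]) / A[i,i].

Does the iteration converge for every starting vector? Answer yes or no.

Split A = D + L + U, D = diag(9, -15, -15, 17).
T_J = -D⁻¹(L+U): T[0,3] = -(5)/(9) = -0.5556; T[0,0] = 0.
  T[0,:] = [+0.0000, -0.2222, -0.3333, -0.5556]
  T[1,:] = [+0.0667, +0.0000, -0.2000, +0.4000]
  T[2,:] = [-0.3333, -0.0667, +0.0000, -0.2667]
  T[3,:] = [-0.3529, +0.0588, +0.2353, +0.0000]
|roots of det(T-λI)|: 0.5595, 0.4644, 0.0485, 0.0485.
spectral radius ρ = 0.5595; 0.5595 < 1: convergent.

yes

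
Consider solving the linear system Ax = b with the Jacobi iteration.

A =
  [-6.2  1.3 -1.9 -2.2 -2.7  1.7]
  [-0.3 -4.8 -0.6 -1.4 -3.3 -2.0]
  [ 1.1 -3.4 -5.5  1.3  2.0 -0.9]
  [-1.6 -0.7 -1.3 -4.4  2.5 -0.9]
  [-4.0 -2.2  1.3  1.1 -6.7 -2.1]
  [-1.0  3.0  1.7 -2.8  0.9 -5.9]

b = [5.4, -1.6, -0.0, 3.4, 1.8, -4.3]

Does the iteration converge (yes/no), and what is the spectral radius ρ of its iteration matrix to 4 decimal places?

Write A = D+L+U with D = diag(-6.2, -4.8, -5.5, -4.4, -6.7, -5.9).
T_J = -D⁻¹(L+U): T[0,4] = -(-2.7)/(-6.2) = -0.4355; T[0,0] = 0.
  T[0,:] = [+0.0000  +0.2097  -0.3065  -0.3548  -0.4355  +0.2742]
  T[1,:] = [-0.0625  +0.0000  -0.1250  -0.2917  -0.6875  -0.4167]
  T[2,:] = [+0.2000  -0.6182  +0.0000  +0.2364  +0.3636  -0.1636]
  T[3,:] = [-0.3636  -0.1591  -0.2955  +0.0000  +0.5682  -0.2045]
  T[4,:] = [-0.5970  -0.3284  +0.1940  +0.1642  +0.0000  -0.3134]
  T[5,:] = [-0.1695  +0.5085  +0.2881  -0.4746  +0.1525  +0.0000]
moduli |λ_i(T)| = 1.1523, 0.7181, 0.7181, 0.5375, 0.5375, 0.2915.
ρ(T) = max|λ| = 1.1523; 1.1523 > 1 ⇒ diverges.

no, ρ = 1.1523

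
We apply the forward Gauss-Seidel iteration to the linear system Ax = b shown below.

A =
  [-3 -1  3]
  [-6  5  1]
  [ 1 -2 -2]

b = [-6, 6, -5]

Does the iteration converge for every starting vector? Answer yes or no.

yes

Split A = D + L + U, D = diag(-3, 5, -2).
Gauss-Seidel: T = -(D+L)⁻¹U, row 0 first, T[0,1] = -(-1)/(-3) = -0.3333; later rows by forward substitution.
  T[0,:] = [+0.0000  -0.3333  +1.0000]
  T[1,:] = [+0.0000  -0.4000  +1.0000]
  T[2,:] = [+0.0000  +0.2333  -0.5000]
|roots of det(T-λI)|: 0.9356, 0.0356, 0.0000.
ρ = 0.9356; 0.9356 < 1, so it converges for any x₀.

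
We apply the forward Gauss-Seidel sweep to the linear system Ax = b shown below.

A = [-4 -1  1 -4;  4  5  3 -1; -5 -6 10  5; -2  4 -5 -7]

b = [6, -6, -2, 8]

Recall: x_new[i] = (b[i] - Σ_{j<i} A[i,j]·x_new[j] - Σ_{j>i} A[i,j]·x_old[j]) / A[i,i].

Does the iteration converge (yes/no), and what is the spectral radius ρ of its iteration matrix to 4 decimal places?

A = D + L + U where D = diag(-4, 5, 10, -7).
T_GS = -(D+L)⁻¹U: row 0 first, T[0,2] = -(1)/(-4) = +0.2500; later rows by forward substitution.
  T[0,:] = [+0.0000, -0.2500, +0.2500, -1.0000]
  T[1,:] = [+0.0000, +0.2000, -0.8000, +1.0000]
  T[2,:] = [+0.0000, -0.0050, -0.3550, -0.4000]
  T[3,:] = [+0.0000, +0.1893, -0.2750, +1.1429]
|eigenvalues of T|: 1.3944, 0.3643, 0.0422, 0.0000.
ρ(T) = max|λ| = 1.3944; 1.3944 > 1, so it fails to converge.

no, ρ = 1.3944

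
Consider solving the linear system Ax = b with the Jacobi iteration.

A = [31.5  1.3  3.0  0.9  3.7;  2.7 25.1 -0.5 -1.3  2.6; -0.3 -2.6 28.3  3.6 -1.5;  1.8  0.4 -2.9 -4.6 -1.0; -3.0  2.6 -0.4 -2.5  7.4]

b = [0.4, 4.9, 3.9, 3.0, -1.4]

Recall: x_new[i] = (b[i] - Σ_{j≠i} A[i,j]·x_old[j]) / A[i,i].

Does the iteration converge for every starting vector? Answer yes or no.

yes

Diagonal D = diag(31.5, 25.1, 28.3, -4.6, 7.4); L, U strict lower/upper.
T_J = -D⁻¹(L+U): T[0,4] = -(3.7)/(31.5) = -0.1175; T[0,0] = 0.
  T[0,:] = [+0.0000  -0.0413  -0.0952  -0.0286  -0.1175]
  T[1,:] = [-0.1076  +0.0000  +0.0199  +0.0518  -0.1036]
  T[2,:] = [+0.0106  +0.0919  +0.0000  -0.1272  +0.0530]
  T[3,:] = [+0.3913  +0.0870  -0.6304  +0.0000  -0.2174]
  T[4,:] = [+0.4054  -0.3514  +0.0541  +0.3378  +0.0000]
|eigenvalues of T|: 0.3493, 0.2927, 0.2927, 0.1130, 0.0821.
spectral radius ρ = 0.3493; 0.3493 < 1, so it converges for any x₀.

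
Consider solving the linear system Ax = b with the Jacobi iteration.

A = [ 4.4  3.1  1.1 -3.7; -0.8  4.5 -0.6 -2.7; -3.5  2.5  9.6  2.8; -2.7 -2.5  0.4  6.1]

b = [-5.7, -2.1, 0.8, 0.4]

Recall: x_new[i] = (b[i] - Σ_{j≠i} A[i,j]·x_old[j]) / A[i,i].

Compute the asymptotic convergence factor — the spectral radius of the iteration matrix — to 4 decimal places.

0.8373

Let D = diag(4.4, 4.5, 9.6, 6.1); L, U the strict triangles.
Jacobi T = -D⁻¹(L+U): T[1,3] = -(-2.7)/(4.5) = +0.6000; T[1,1] = 0.
  T[0,:] = [+0.0000 -0.7045 -0.2500 +0.8409]
  T[1,:] = [+0.1778 +0.0000 +0.1333 +0.6000]
  T[2,:] = [+0.3646 -0.2604 +0.0000 -0.2917]
  T[3,:] = [+0.4426 +0.4098 -0.0656 +0.0000]
|λ(T)| sorted: 0.8373, 0.6419, 0.4354, 0.4354.
spectral radius ρ = 0.8373; 0.8373 < 1: convergent.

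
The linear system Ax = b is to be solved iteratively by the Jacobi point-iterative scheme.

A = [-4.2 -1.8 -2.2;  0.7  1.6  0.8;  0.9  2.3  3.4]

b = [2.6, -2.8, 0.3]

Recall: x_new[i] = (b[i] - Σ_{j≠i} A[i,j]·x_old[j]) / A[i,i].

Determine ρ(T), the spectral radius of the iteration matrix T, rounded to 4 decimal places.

0.9429

Write A = D+L+U with D = diag(-4.2, 1.6, 3.4).
Jacobi T = -D⁻¹(L+U): T[2,0] = -(0.9)/(3.4) = -0.2647; T[2,2] = 0.
  T[0,:] = [+0.0000 -0.4286 -0.5238]
  T[1,:] = [-0.4375 +0.0000 -0.5000]
  T[2,:] = [-0.2647 -0.6765 +0.0000]
eigenvalue magnitudes: 0.9429, 0.4739, 0.4739.
spectral radius ρ = 0.9429; 0.9429 < 1, so it converges for any x₀.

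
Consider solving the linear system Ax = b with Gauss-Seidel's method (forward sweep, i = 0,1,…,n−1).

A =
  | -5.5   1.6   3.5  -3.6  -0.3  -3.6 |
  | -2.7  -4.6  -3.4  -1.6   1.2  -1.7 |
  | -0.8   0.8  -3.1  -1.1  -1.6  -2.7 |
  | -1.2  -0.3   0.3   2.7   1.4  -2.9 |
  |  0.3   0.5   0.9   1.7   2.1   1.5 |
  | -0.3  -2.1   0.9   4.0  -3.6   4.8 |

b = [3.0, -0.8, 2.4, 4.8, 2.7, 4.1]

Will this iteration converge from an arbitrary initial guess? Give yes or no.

no

Let D = diag(-5.5, -4.6, -3.1, 2.7, 2.1, 4.8); L, U the strict triangles.
GS T = -(D+L)⁻¹U: row 0 first, T[0,5] = -(-3.6)/(-5.5) = -0.6545; later rows by forward substitution.
  T[0,:] = [+0.0000  +0.2909  +0.6364  -0.6545  -0.0545  -0.6545]
  T[1,:] = [+0.0000  -0.1708  -1.1126  +0.0364  +0.2929  +0.0146]
  T[2,:] = [+0.0000  -0.1191  -0.4514  -0.1765  -0.4265  -0.6983]
  T[3,:] = [+0.0000  +0.1236  +0.2094  -0.2673  -0.4628  +0.8624]
  T[4,:] = [+0.0000  -0.0499  +0.1980  +0.3769  +0.4955  -1.0231]
  T[5,:] = [+0.0000  -0.1745  -0.3884  +0.5135  +0.9620  -1.3896]
|eigenvalues of T|: 1.5813, 0.6974, 0.6974, 0.0667, 0.0344, 0.0000.
ρ(T) = max|λ| = 1.5813; 1.5813 > 1 ⇒ diverges.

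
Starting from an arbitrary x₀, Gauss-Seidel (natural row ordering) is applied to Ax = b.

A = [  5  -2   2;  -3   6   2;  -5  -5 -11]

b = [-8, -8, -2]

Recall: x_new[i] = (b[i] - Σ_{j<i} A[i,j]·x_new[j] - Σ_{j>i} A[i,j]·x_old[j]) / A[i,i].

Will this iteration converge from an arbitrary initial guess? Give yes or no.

A = D + L + U where D = diag(5, 6, -11).
T_GS = -(D+L)⁻¹U: row 0 first, T[0,2] = -(2)/(5) = -0.4000; later rows by forward substitution.
  T[0,:] = [+0.0000 +0.4000 -0.4000]
  T[1,:] = [+0.0000 +0.2000 -0.5333]
  T[2,:] = [+0.0000 -0.2727 +0.4242]
|λ(T)| sorted: 0.7096, 0.0854, 0.0000.
ρ = 0.7096; 0.7096 < 1 ⇒ converges.

yes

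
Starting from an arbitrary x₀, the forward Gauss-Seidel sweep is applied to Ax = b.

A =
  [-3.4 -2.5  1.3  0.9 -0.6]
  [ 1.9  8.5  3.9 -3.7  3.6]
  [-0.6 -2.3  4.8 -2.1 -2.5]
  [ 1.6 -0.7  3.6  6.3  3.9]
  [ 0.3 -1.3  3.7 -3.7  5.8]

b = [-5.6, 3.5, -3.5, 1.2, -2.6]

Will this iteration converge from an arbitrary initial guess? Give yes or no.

Let D = diag(-3.4, 8.5, 4.8, 6.3, 5.8); L, U the strict triangles.
GS T = -(D+L)⁻¹U: row 0 first, T[0,4] = -(-0.6)/(-3.4) = -0.1765; later rows by forward substitution.
  T[0,:] = [+0.0000 -0.7353 +0.3824 +0.2647 -0.1765]
  T[1,:] = [+0.0000 +0.1644 -0.5443 +0.3761 -0.3841]
  T[2,:] = [+0.0000 -0.0132 -0.2130 +0.6508 +0.3147]
  T[3,:] = [+0.0000 +0.2125 -0.0359 -0.3973 -0.7968]
  T[4,:] = [+0.0000 +0.2188 -0.0288 -0.5980 -0.7860]
|roots of det(T-λI)|: 1.3390, 0.1777, 0.1777, 0.1118, 0.0000.
spectral radius ρ = 1.3390; 1.3390 > 1 ⇒ diverges.

no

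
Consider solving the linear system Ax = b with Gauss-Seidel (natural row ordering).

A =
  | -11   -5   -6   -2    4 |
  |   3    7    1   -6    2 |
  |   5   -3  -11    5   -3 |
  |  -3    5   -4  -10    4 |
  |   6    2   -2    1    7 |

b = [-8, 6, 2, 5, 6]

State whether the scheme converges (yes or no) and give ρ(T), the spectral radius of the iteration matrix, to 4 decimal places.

Let D = diag(-11, 7, -11, -10, 7); L, U the strict triangles.
Gauss-Seidel: T = -(D+L)⁻¹U, row 0 first, T[0,4] = -(4)/(-11) = +0.3636; later rows by forward substitution.
  T[0,:] = [+0.0000, -0.4545, -0.5455, -0.1818, +0.3636]
  T[1,:] = [+0.0000, +0.1948, +0.0909, +0.9351, -0.4416]
  T[2,:] = [+0.0000, -0.2597, -0.2727, +0.1169, +0.0130]
  T[3,:] = [+0.0000, +0.3377, +0.3182, +0.4753, +0.0649]
  T[4,:] = [+0.0000, +0.2115, +0.3182, -0.1458, -0.1911]
eigenvalue magnitudes: 0.8639, 0.4594, 0.4594, 0.0555, 0.0000.
ρ(T) = max|λ| = 0.8639; 0.8639 < 1: convergent.

yes, ρ = 0.8639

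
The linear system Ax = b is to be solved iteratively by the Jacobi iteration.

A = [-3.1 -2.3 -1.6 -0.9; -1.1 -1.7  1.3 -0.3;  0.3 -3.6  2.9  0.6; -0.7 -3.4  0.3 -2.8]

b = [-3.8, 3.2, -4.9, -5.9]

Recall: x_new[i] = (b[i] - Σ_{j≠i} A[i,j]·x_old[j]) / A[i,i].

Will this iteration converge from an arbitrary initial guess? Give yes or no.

Let D = diag(-3.1, -1.7, 2.9, -2.8); L, U the strict triangles.
T_J = -D⁻¹(L+U): T[1,2] = -(1.3)/(-1.7) = +0.7647; T[1,1] = 0.
  T[0,:] = [+0.0000  -0.7419  -0.5161  -0.2903]
  T[1,:] = [-0.6471  +0.0000  +0.7647  -0.1765]
  T[2,:] = [-0.1034  +1.2414  +0.0000  -0.2069]
  T[3,:] = [-0.2500  -1.2143  +0.1071  +0.0000]
eigenvalue magnitudes: 1.4063, 1.1886, 0.3099, 0.0922.
ρ(T) = max|λ| = 1.4063; 1.4063 > 1, so it fails to converge.

no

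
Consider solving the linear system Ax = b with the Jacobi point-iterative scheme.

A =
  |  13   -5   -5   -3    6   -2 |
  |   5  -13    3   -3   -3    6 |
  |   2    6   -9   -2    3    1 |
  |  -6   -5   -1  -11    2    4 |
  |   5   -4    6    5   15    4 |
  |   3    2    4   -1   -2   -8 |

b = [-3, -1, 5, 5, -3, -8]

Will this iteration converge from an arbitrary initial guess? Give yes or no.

no

Split A = D + L + U, D = diag(13, -13, -9, -11, 15, -8).
Jacobi T = -D⁻¹(L+U): T[3,1] = -(-5)/(-11) = -0.4545; T[3,3] = 0.
  T[0,:] = [+0.0000, +0.3846, +0.3846, +0.2308, -0.4615, +0.1538]
  T[1,:] = [+0.3846, +0.0000, +0.2308, -0.2308, -0.2308, +0.4615]
  T[2,:] = [+0.2222, +0.6667, +0.0000, -0.2222, +0.3333, +0.1111]
  T[3,:] = [-0.5455, -0.4545, -0.0909, +0.0000, +0.1818, +0.3636]
  T[4,:] = [-0.3333, +0.2667, -0.4000, -0.3333, +0.0000, -0.2667]
  T[5,:] = [+0.3750, +0.2500, +0.5000, -0.1250, -0.2500, +0.0000]
|roots of det(T-λI)|: 1.1470, 0.5364, 0.5275, 0.5275, 0.5030, 0.5030.
ρ(T) = max|λ| = 1.1470; 1.1470 > 1, so it fails to converge.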